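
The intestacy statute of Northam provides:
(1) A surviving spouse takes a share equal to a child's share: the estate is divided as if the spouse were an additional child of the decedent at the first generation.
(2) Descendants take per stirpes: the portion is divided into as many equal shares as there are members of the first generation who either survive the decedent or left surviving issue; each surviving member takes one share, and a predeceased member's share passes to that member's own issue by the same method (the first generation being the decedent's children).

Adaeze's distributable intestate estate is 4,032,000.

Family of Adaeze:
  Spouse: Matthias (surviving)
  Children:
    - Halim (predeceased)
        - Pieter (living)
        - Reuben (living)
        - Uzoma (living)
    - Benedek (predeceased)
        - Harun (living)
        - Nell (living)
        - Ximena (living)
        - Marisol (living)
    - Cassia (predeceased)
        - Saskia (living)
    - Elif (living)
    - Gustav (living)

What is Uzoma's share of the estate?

The spouse counts as an additional share at the children's level, so there are 6 primary shares of 672,000. Matthias takes one such share (672,000).
The children's combined portion (3,360,000) is divided into 5 shares of 672,000: Elif and Gustav each take 672,000; Halim's 672,000 share passes to Halim's issue; Benedek's 672,000 share passes to Benedek's issue; Cassia's 672,000 share passes to Cassia's issue.
Halim's share (672,000) is divided into 3 shares of 224,000: Pieter, Reuben, and Uzoma each take 224,000.
Benedek's share (672,000) is divided into 4 shares of 168,000: Harun, Nell, Ximena, and Marisol each take 168,000.
Cassia's share (672,000) passes entirely to Saskia.

Uzoma receives 224,000.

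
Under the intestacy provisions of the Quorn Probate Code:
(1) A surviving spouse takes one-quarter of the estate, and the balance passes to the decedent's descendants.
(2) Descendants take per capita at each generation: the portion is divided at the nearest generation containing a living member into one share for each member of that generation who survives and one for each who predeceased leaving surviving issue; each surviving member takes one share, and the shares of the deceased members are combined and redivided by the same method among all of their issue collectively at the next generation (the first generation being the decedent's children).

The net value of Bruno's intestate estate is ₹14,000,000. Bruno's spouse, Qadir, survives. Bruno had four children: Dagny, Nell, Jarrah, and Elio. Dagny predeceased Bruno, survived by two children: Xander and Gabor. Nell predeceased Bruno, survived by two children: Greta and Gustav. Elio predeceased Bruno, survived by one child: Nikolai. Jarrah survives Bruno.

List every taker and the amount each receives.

Qadir: ₹3,500,000; Xander: ₹1,575,000; Gabor: ₹1,575,000; Greta: ₹1,575,000; Gustav: ₹1,575,000; Jarrah: ₹2,625,000; Nikolai: ₹1,575,000

Qadir takes one-quarter of ₹14,000,000 = ₹3,500,000. The remaining ₹10,500,000 passes to the descendants.
The descendants' portion (₹10,500,000) is divided at the children's generation into 4 shares of ₹2,625,000. Jarrah takes ₹2,625,000. The 3 shares of the deceased (Dagny, Nell, and Elio) are combined into a pool of ₹7,875,000.
That pool (₹7,875,000) is divided at the grandchildren's generation equally among Xander, Gabor, Greta, Gustav, and Nikolai: ₹1,575,000 each.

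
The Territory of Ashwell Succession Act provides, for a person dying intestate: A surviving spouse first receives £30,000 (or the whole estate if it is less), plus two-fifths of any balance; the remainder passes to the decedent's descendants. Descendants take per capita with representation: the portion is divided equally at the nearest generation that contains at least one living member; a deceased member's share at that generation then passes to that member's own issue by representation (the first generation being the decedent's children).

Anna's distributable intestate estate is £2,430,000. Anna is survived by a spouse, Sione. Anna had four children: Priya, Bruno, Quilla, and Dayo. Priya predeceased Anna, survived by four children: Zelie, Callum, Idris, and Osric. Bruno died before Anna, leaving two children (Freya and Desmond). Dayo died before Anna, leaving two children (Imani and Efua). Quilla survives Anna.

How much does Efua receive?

Sione first takes £30,000, leaving a balance of £2,400,000. Sione then takes two-fifths of the balance (£960,000), for a total of £990,000. The remaining £1,440,000 passes to the descendants.
The descendants' portion (£1,440,000) is divided into 4 shares of £360,000: Quilla takes £360,000; Priya's £360,000 share passes to Priya's issue; Bruno's £360,000 share passes to Bruno's issue; Dayo's £360,000 share passes to Dayo's issue.
Priya's share (£360,000) is divided into 4 shares of £90,000: Zelie, Callum, Idris, and Osric each take £90,000.
Bruno's share (£360,000) is divided into 2 shares of £180,000: Freya and Desmond each take £180,000.
Dayo's share (£360,000) is divided into 2 shares of £180,000: Imani and Efua each take £180,000.

Efua receives £180,000.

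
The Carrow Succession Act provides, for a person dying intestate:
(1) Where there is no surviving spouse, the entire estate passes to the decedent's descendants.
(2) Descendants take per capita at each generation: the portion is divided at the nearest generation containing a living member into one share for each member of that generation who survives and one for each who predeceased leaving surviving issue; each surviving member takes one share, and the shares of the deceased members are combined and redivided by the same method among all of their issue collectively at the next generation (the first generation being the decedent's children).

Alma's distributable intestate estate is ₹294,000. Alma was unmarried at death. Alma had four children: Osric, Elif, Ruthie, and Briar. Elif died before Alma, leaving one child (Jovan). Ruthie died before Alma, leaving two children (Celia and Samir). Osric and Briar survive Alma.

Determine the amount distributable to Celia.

The entire ₹294,000 passes to the descendants.
That amount (₹294,000) is divided at the children's generation into 4 shares of ₹73,500. Osric and Briar each take ₹73,500. The 2 shares of the deceased (Elif and Ruthie) are combined into a pool of ₹147,000.
That pool (₹147,000) is divided at the grandchildren's generation equally among Jovan, Celia, and Samir: ₹49,000 each.

Celia receives ₹49,000.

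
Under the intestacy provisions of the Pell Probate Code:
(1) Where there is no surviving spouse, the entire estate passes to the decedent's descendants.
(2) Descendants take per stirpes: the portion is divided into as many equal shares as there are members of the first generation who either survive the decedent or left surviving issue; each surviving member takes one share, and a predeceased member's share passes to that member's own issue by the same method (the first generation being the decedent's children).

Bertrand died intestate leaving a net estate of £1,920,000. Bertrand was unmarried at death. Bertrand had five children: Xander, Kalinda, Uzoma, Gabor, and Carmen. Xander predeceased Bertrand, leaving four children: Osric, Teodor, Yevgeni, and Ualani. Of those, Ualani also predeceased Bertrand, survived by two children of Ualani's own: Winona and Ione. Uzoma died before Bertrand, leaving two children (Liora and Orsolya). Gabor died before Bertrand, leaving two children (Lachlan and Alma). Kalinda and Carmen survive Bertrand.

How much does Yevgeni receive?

The entire £1,920,000 passes to the descendants.
That amount (£1,920,000) is divided into 5 shares of £384,000: Kalinda and Carmen each take £384,000; Xander's £384,000 share passes to Xander's issue; Uzoma's £384,000 share passes to Uzoma's issue; Gabor's £384,000 share passes to Gabor's issue.
Xander's share (£384,000) is divided into 4 shares of £96,000: Osric, Teodor, and Yevgeni each take £96,000; Ualani's £96,000 share passes to Ualani's issue.
Ualani's share (£96,000) is divided into 2 shares of £48,000: Winona and Ione each take £48,000.
Uzoma's share (£384,000) is divided into 2 shares of £192,000: Liora and Orsolya each take £192,000.
Gabor's share (£384,000) is divided into 2 shares of £192,000: Lachlan and Alma each take £192,000.

Yevgeni receives £96,000.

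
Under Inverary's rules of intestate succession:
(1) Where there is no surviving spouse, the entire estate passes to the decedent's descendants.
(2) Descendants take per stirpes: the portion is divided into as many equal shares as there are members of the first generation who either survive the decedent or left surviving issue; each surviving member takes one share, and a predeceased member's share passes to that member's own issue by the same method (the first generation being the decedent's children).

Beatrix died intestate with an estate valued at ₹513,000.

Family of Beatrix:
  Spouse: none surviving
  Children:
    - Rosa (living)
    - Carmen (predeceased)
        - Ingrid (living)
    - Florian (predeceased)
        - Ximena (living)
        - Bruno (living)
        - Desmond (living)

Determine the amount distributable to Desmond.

The entire ₹513,000 passes to the descendants.
That amount (₹513,000) is divided into 3 shares of ₹171,000: Rosa takes ₹171,000; Carmen's ₹171,000 share passes to Carmen's issue; Florian's ₹171,000 share passes to Florian's issue.
Carmen's share (₹171,000) passes entirely to Ingrid.
Florian's share (₹171,000) is divided into 3 shares of ₹57,000: Ximena, Bruno, and Desmond each take ₹57,000.

Desmond receives ₹57,000.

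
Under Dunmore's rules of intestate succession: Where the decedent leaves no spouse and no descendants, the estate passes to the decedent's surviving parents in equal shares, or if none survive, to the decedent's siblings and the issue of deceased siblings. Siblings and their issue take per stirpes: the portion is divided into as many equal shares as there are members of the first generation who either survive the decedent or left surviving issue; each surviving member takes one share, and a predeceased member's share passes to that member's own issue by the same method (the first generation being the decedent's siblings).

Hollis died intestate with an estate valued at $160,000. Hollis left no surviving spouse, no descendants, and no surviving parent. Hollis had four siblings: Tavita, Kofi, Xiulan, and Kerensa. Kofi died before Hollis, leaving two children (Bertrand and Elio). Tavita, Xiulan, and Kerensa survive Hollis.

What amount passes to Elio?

Elio receives $20,000.

The entire $160,000 passes to the siblings and their issue.
That amount ($160,000) is divided into 4 shares of $40,000: Tavita, Xiulan, and Kerensa each take $40,000; Kofi's $40,000 share passes to Kofi's issue.
Kofi's share ($40,000) is divided into 2 shares of $20,000: Bertrand and Elio each take $20,000.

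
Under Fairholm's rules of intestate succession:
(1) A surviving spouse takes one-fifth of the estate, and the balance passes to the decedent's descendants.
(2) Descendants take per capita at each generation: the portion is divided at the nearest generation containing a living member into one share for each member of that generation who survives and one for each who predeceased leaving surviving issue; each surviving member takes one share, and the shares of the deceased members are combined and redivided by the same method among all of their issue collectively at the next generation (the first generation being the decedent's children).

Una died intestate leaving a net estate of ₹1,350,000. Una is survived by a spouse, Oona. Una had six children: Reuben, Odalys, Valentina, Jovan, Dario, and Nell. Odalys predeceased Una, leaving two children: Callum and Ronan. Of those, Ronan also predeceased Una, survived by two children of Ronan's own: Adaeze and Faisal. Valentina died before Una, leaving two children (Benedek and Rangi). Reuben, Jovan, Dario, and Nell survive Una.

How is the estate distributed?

Oona: ₹270,000; Reuben: ₹180,000; Callum: ₹90,000; Adaeze: ₹45,000; Faisal: ₹45,000; Benedek: ₹90,000; Rangi: ₹90,000; Jovan: ₹180,000; Dario: ₹180,000; Nell: ₹180,000

Oona takes one-fifth of ₹1,350,000 = ₹270,000. The remaining ₹1,080,000 passes to the descendants.
The descendants' portion (₹1,080,000) is divided at the children's generation into 6 shares of ₹180,000. Reuben, Jovan, Dario, and Nell each take ₹180,000. The 2 shares of the deceased (Odalys and Valentina) are combined into a pool of ₹360,000.
That pool (₹360,000) is divided at the grandchildren's generation into 4 shares of ₹90,000. Callum, Benedek, and Rangi each take ₹90,000. The remaining share for the deceased Ronan (₹90,000) is carried to the next generation.
That pool (₹90,000) is divided at the great-grandchildren's generation equally among Adaeze and Faisal: ₹45,000 each.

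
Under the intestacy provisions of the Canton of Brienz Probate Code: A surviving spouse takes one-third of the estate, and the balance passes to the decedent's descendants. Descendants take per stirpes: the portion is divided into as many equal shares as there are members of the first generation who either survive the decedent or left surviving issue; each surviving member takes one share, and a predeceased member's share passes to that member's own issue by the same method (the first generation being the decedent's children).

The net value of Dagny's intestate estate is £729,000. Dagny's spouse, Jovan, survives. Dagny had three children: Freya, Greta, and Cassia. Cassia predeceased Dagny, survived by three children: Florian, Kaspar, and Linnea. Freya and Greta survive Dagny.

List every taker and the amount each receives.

Jovan takes one-third of £729,000 = £243,000. The remaining £486,000 passes to the descendants.
The descendants' portion (£486,000) is divided into 3 shares of £162,000: Freya and Greta each take £162,000; Cassia's £162,000 share passes to Cassia's issue.
Cassia's share (£162,000) is divided into 3 shares of £54,000: Florian, Kaspar, and Linnea each take £54,000.

Jovan: £243,000; Freya: £162,000; Greta: £162,000; Florian: £54,000; Kaspar: £54,000; Linnea: £54,000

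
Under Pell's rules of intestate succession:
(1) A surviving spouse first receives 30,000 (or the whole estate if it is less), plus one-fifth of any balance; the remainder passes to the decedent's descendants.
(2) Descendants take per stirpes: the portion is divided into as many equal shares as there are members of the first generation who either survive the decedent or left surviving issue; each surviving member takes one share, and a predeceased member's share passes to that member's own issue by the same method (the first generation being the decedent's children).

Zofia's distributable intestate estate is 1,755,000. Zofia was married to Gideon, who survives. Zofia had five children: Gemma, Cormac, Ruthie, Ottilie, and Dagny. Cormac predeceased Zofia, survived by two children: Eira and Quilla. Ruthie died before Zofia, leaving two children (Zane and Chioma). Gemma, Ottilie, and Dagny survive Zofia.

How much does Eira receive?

Gideon first takes 30,000, leaving a balance of 1,725,000. Gideon then takes one-fifth of the balance (345,000), for a total of 375,000. The remaining 1,380,000 passes to the descendants.
The descendants' portion (1,380,000) is divided into 5 shares of 276,000: Gemma, Ottilie, and Dagny each take 276,000; Cormac's 276,000 share passes to Cormac's issue; Ruthie's 276,000 share passes to Ruthie's issue.
Cormac's share (276,000) is divided into 2 shares of 138,000: Eira and Quilla each take 138,000.
Ruthie's share (276,000) is divided into 2 shares of 138,000: Zane and Chioma each take 138,000.

Eira receives 138,000.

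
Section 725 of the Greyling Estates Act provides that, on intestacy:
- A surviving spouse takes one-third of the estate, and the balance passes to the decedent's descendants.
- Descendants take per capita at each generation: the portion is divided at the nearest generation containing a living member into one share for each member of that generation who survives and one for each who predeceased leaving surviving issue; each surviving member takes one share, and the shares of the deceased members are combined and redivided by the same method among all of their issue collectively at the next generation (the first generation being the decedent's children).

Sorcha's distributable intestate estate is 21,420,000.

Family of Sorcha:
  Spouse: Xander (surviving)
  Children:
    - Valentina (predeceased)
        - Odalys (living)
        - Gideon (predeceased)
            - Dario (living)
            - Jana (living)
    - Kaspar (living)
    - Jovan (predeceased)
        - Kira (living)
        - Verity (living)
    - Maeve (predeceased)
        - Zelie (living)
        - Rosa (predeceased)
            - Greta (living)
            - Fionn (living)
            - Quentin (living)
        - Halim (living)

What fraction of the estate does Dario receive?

Xander takes one-third of 21,420,000 = 7,140,000. The remaining 14,280,000 passes to the descendants.
The descendants' portion (14,280,000) is divided at the children's generation into 4 shares of 3,570,000. Kaspar takes 3,570,000. The 3 shares of the deceased (Valentina, Jovan, and Maeve) are combined into a pool of 10,710,000.
That pool (10,710,000) is divided at the grandchildren's generation into 7 shares of 1,530,000. Odalys, Kira, Verity, Zelie, and Halim each take 1,530,000. The 2 shares of the deceased (Gideon and Rosa) are combined into a pool of 3,060,000.
That pool (3,060,000) is divided at the great-grandchildren's generation equally among Dario, Jana, Greta, Fionn, and Quentin: 612,000 each.

Dario receives 1/35 of the estate.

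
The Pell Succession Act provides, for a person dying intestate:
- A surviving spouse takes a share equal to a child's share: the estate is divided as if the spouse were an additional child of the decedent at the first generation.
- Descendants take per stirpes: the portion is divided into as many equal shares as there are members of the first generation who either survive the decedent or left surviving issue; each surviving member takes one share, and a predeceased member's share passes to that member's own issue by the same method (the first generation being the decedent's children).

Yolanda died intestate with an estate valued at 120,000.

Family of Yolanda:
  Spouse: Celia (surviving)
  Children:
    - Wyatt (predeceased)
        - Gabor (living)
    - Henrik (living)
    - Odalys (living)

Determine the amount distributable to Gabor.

Gabor receives 30,000.

The spouse counts as an additional share at the children's level, so there are 4 primary shares of 30,000. Celia takes one such share (30,000).
The children's combined portion (90,000) is divided into 3 shares of 30,000: Henrik and Odalys each take 30,000; Wyatt's 30,000 share passes to Wyatt's issue.
Wyatt's share (30,000) passes entirely to Gabor.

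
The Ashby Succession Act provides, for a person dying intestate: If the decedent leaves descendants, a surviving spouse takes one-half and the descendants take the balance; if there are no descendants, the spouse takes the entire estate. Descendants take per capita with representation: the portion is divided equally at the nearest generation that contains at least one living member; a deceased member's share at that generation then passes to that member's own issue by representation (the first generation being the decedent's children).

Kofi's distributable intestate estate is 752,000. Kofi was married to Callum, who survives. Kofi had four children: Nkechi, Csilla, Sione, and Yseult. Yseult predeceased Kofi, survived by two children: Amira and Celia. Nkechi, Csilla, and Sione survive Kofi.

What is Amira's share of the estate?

Amira receives 47,000.

Callum takes one-half of 752,000 = 376,000. The remaining 376,000 passes to the descendants.
The descendants' portion (376,000) is divided into 4 shares of 94,000: Nkechi, Csilla, and Sione each take 94,000; Yseult's 94,000 share passes to Yseult's issue.
Yseult's share (94,000) is divided into 2 shares of 47,000: Amira and Celia each take 47,000.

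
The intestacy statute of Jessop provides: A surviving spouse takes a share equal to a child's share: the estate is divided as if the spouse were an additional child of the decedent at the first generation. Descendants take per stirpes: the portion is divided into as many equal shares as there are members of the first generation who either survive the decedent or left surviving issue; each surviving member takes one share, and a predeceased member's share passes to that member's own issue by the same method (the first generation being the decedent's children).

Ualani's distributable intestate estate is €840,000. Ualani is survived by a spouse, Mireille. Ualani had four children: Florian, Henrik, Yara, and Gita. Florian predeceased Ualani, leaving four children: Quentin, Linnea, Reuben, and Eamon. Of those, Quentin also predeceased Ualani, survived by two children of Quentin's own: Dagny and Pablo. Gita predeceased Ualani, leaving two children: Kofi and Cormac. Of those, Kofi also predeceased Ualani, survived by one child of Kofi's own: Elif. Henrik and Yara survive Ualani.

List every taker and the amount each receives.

The spouse counts as an additional share at the children's level, so there are 5 primary shares of €168,000. Mireille takes one such share (€168,000).
The children's combined portion (€672,000) is divided into 4 shares of €168,000: Henrik and Yara each take €168,000; Florian's €168,000 share passes to Florian's issue; Gita's €168,000 share passes to Gita's issue.
Florian's share (€168,000) is divided into 4 shares of €42,000: Linnea, Reuben, and Eamon each take €42,000; Quentin's €42,000 share passes to Quentin's issue.
Quentin's share (€42,000) is divided into 2 shares of €21,000: Dagny and Pablo each take €21,000.
Gita's share (€168,000) is divided into 2 shares of €84,000: Cormac takes €84,000; Kofi's €84,000 share passes to Kofi's issue.
Kofi's share (€84,000) passes entirely to Elif.

Mireille: €168,000; Dagny: €21,000; Pablo: €21,000; Linnea: €42,000; Reuben: €42,000; Eamon: €42,000; Henrik: €168,000; Yara: €168,000; Elif: €84,000; Cormac: €84,000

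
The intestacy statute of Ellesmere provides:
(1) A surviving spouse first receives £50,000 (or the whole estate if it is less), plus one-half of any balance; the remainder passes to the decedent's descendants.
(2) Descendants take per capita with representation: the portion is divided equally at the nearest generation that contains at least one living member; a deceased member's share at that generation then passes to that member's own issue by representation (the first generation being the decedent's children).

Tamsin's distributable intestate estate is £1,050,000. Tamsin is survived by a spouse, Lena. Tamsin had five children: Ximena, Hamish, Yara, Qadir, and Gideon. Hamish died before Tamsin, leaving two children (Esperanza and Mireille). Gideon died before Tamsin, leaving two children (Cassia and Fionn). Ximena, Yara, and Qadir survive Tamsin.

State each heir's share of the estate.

Lena: £550,000; Ximena: £100,000; Esperanza: £50,000; Mireille: £50,000; Yara: £100,000; Qadir: £100,000; Cassia: £50,000; Fionn: £50,000

Lena first takes £50,000, leaving a balance of £1,000,000. Lena then takes one-half of the balance (£500,000), for a total of £550,000. The remaining £500,000 passes to the descendants.
The descendants' portion (£500,000) is divided into 5 shares of £100,000: Ximena, Yara, and Qadir each take £100,000; Hamish's £100,000 share passes to Hamish's issue; Gideon's £100,000 share passes to Gideon's issue.
Hamish's share (£100,000) is divided into 2 shares of £50,000: Esperanza and Mireille each take £50,000.
Gideon's share (£100,000) is divided into 2 shares of £50,000: Cassia and Fionn each take £50,000.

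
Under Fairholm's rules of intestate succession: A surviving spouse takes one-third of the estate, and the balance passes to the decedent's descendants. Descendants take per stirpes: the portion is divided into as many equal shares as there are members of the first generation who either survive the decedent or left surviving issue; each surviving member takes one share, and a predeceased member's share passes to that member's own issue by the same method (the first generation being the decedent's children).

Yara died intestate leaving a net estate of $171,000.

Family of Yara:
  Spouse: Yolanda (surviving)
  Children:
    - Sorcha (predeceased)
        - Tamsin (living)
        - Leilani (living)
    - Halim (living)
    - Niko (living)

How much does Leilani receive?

Leilani receives $19,000.

Yolanda takes one-third of $171,000 = $57,000. The remaining $114,000 passes to the descendants.
The descendants' portion ($114,000) is divided into 3 shares of $38,000: Halim and Niko each take $38,000; Sorcha's $38,000 share passes to Sorcha's issue.
Sorcha's share ($38,000) is divided into 2 shares of $19,000: Tamsin and Leilani each take $19,000.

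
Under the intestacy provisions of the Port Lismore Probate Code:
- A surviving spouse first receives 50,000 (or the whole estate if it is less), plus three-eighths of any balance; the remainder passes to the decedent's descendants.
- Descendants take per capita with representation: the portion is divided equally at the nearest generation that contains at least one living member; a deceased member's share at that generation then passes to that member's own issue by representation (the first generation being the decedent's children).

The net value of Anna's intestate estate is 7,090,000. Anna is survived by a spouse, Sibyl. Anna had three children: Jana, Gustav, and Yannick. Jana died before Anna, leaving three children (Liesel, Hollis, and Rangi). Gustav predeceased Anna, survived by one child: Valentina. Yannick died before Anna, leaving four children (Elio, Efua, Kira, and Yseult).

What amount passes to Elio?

Sibyl first takes 50,000, leaving a balance of 7,040,000. Sibyl then takes three-eighths of the balance (2,640,000), for a total of 2,690,000. The remaining 4,400,000 passes to the descendants.
No child survives, so the initial division is made at the grandchildren's generation.
The descendants' portion (4,400,000) is divided into 8 shares of 550,000: Liesel, Hollis, Rangi, Valentina, Elio, Efua, Kira, and Yseult each take 550,000.

Elio receives 550,000.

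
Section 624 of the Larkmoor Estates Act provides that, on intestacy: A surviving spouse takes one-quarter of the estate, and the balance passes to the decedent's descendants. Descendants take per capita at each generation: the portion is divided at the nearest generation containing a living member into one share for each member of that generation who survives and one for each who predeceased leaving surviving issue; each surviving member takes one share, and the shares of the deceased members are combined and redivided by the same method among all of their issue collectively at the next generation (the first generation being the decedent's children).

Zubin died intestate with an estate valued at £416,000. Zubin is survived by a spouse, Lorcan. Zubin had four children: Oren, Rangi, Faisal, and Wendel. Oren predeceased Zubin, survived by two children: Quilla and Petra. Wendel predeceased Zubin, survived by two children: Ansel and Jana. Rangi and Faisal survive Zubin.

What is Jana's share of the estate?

Jana receives £39,000.

Lorcan takes one-quarter of £416,000 = £104,000. The remaining £312,000 passes to the descendants.
The descendants' portion (£312,000) is divided at the children's generation into 4 shares of £78,000. Rangi and Faisal each take £78,000. The 2 shares of the deceased (Oren and Wendel) are combined into a pool of £156,000.
That pool (£156,000) is divided at the grandchildren's generation equally among Quilla, Petra, Ansel, and Jana: £39,000 each.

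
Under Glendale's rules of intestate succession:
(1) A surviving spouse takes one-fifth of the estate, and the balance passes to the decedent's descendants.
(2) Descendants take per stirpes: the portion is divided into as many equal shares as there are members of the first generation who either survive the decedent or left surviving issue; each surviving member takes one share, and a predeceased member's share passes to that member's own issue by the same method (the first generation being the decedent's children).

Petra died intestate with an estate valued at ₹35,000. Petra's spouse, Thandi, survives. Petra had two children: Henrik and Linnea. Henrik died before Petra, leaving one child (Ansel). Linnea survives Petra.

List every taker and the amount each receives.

Thandi: ₹7,000; Ansel: ₹14,000; Linnea: ₹14,000

Thandi takes one-fifth of ₹35,000 = ₹7,000. The remaining ₹28,000 passes to the descendants.
The descendants' portion (₹28,000) is divided into 2 shares of ₹14,000: Linnea takes ₹14,000; Henrik's ₹14,000 share passes to Henrik's issue.
Henrik's share (₹14,000) passes entirely to Ansel.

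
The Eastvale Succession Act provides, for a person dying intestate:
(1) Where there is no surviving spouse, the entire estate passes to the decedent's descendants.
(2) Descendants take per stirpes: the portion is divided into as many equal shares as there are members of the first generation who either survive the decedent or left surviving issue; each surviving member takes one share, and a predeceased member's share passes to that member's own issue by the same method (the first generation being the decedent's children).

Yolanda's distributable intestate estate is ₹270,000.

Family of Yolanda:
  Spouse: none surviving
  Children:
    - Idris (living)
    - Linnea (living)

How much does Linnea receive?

Linnea receives ₹135,000.

The entire ₹270,000 passes to the descendants.
That amount (₹270,000) is divided into 2 shares of ₹135,000: Idris and Linnea each take ₹135,000.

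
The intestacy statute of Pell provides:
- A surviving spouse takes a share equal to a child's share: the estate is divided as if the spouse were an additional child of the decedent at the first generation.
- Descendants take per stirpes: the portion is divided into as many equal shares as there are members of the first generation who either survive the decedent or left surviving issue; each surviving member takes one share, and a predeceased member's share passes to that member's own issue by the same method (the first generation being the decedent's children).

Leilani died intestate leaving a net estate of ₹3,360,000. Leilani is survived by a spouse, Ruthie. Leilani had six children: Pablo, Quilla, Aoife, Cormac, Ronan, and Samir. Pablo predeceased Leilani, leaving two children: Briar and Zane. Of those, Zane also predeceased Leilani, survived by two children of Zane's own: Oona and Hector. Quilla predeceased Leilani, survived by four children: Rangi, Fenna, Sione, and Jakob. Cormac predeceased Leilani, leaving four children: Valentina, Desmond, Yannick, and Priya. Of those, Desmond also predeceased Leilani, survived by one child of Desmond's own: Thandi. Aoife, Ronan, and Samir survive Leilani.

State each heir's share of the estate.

Ruthie: ₹480,000; Briar: ₹240,000; Oona: ₹120,000; Hector: ₹120,000; Rangi: ₹120,000; Fenna: ₹120,000; Sione: ₹120,000; Jakob: ₹120,000; Aoife: ₹480,000; Valentina: ₹120,000; Thandi: ₹120,000; Yannick: ₹120,000; Priya: ₹120,000; Ronan: ₹480,000; Samir: ₹480,000

The spouse counts as an additional share at the children's level, so there are 7 primary shares of ₹480,000. Ruthie takes one such share (₹480,000).
The children's combined portion (₹2,880,000) is divided into 6 shares of ₹480,000: Aoife, Ronan, and Samir each take ₹480,000; Pablo's ₹480,000 share passes to Pablo's issue; Quilla's ₹480,000 share passes to Quilla's issue; Cormac's ₹480,000 share passes to Cormac's issue.
Pablo's share (₹480,000) is divided into 2 shares of ₹240,000: Briar takes ₹240,000; Zane's ₹240,000 share passes to Zane's issue.
Zane's share (₹240,000) is divided into 2 shares of ₹120,000: Oona and Hector each take ₹120,000.
Quilla's share (₹480,000) is divided into 4 shares of ₹120,000: Rangi, Fenna, Sione, and Jakob each take ₹120,000.
Cormac's share (₹480,000) is divided into 4 shares of ₹120,000: Valentina, Yannick, and Priya each take ₹120,000; Desmond's ₹120,000 share passes to Desmond's issue.
Desmond's share (₹120,000) passes entirely to Thandi.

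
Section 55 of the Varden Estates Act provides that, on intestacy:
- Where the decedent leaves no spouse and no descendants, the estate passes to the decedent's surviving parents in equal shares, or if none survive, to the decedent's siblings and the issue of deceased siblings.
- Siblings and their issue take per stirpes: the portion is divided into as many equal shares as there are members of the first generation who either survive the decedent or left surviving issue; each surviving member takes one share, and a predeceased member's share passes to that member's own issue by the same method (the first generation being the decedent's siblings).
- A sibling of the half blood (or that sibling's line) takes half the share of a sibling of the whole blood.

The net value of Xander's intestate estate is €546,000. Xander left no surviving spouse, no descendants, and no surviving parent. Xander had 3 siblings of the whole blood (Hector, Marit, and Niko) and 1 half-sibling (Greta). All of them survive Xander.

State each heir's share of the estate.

The entire €546,000 passes to the siblings and their issue.
Counting each half-blood sibling's line as half a unit, there are 7/2 units in €546,000, so one unit is €156,000. Whole-blood lines (Hector, Marit, and Niko) take €156,000 each; half-blood lines (Greta) take €78,000 each.

Hector: €156,000; Greta: €78,000; Marit: €156,000; Niko: €156,000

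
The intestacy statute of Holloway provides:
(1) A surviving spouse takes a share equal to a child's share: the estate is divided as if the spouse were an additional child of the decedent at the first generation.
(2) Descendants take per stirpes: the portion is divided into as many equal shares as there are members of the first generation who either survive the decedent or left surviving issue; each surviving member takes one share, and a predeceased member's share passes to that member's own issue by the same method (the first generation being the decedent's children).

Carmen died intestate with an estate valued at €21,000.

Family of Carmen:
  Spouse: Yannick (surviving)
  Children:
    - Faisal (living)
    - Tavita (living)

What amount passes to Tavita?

The spouse counts as an additional share at the children's level, so there are 3 primary shares of €7,000. Yannick takes one such share (€7,000).
The children's combined portion (€14,000) is divided into 2 shares of €7,000: Faisal and Tavita each take €7,000.

Tavita receives €7,000.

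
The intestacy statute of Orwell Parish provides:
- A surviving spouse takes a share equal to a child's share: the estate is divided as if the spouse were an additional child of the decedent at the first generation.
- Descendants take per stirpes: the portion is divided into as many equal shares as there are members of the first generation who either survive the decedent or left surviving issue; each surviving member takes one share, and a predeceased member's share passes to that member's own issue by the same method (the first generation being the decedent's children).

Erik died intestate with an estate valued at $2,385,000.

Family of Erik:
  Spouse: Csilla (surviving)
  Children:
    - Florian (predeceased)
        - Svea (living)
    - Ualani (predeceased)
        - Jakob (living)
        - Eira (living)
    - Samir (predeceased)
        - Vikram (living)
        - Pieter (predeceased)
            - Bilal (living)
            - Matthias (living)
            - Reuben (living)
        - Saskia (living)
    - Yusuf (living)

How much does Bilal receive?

Bilal receives $53,000.

The spouse counts as an additional share at the children's level, so there are 5 primary shares of $477,000. Csilla takes one such share ($477,000).
The children's combined portion ($1,908,000) is divided into 4 shares of $477,000: Yusuf takes $477,000; Florian's $477,000 share passes to Florian's issue; Ualani's $477,000 share passes to Ualani's issue; Samir's $477,000 share passes to Samir's issue.
Florian's share ($477,000) passes entirely to Svea.
Ualani's share ($477,000) is divided into 2 shares of $238,500: Jakob and Eira each take $238,500.
Samir's share ($477,000) is divided into 3 shares of $159,000: Vikram and Saskia each take $159,000; Pieter's $159,000 share passes to Pieter's issue.
Pieter's share ($159,000) is divided into 3 shares of $53,000: Bilal, Matthias, and Reuben each take $53,000.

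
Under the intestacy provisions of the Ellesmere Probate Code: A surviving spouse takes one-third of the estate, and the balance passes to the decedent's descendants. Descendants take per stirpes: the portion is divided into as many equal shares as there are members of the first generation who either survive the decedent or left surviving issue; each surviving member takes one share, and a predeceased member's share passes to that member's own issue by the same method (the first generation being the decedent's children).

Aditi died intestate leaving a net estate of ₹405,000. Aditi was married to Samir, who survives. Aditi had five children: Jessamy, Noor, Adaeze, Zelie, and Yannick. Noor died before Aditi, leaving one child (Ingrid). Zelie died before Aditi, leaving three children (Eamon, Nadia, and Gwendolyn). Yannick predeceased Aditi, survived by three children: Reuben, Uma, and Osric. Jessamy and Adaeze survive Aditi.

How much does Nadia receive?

Samir takes one-third of ₹405,000 = ₹135,000. The remaining ₹270,000 passes to the descendants.
The descendants' portion (₹270,000) is divided into 5 shares of ₹54,000: Jessamy and Adaeze each take ₹54,000; Noor's ₹54,000 share passes to Noor's issue; Zelie's ₹54,000 share passes to Zelie's issue; Yannick's ₹54,000 share passes to Yannick's issue.
Noor's share (₹54,000) passes entirely to Ingrid.
Zelie's share (₹54,000) is divided into 3 shares of ₹18,000: Eamon, Nadia, and Gwendolyn each take ₹18,000.
Yannick's share (₹54,000) is divided into 3 shares of ₹18,000: Reuben, Uma, and Osric each take ₹18,000.

Nadia receives ₹18,000.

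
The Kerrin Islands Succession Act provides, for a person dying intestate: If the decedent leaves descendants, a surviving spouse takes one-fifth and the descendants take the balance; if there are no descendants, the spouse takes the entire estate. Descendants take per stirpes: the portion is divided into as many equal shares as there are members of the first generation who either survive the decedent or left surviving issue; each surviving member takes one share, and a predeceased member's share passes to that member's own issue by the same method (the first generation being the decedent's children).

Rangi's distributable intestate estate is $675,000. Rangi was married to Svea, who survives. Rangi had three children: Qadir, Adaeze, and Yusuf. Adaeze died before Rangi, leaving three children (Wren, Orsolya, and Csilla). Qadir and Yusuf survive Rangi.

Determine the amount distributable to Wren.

Wren receives $60,000.

Svea takes one-fifth of $675,000 = $135,000. The remaining $540,000 passes to the descendants.
The descendants' portion ($540,000) is divided into 3 shares of $180,000: Qadir and Yusuf each take $180,000; Adaeze's $180,000 share passes to Adaeze's issue.
Adaeze's share ($180,000) is divided into 3 shares of $60,000: Wren, Orsolya, and Csilla each take $60,000.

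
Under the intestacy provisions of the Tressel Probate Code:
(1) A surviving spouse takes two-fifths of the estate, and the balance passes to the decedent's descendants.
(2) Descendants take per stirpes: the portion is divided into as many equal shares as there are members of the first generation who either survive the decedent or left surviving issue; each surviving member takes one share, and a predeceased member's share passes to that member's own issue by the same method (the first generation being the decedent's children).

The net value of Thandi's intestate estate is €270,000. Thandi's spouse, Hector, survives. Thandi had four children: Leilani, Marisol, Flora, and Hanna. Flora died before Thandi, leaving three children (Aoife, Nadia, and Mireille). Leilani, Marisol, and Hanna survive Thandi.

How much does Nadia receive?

Nadia receives €13,500.

Hector takes two-fifths of €270,000 = €108,000. The remaining €162,000 passes to the descendants.
The descendants' portion (€162,000) is divided into 4 shares of €40,500: Leilani, Marisol, and Hanna each take €40,500; Flora's €40,500 share passes to Flora's issue.
Flora's share (€40,500) is divided into 3 shares of €13,500: Aoife, Nadia, and Mireille each take €13,500.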